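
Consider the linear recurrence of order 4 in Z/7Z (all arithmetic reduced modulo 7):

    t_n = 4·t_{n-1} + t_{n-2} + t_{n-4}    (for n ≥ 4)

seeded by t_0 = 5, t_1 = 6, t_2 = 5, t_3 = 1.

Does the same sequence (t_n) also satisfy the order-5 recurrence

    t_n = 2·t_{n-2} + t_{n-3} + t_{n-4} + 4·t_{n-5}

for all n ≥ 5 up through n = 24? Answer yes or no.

no

Terms t_0..t_24: 5, 6, 5, 1, 0, 0, 5, 0, 5, 6, 6, 2, 5, 0, 4, 4, 4, 6, 4, 5, 0, 4, 6, 5, 5
n=5: candidate gives 5, actual t_5 = 0 ✗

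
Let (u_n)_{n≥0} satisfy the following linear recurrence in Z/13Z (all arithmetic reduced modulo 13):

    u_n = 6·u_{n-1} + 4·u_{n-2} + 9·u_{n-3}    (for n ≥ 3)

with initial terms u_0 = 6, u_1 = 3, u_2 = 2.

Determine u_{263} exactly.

4

u_3 = 6·2 + 4·3 + 9·6 = 0
u_4 = 6·0 + 4·2 + 9·3 = 9
u_5 = 6·9 + 4·0 + 9·2 = 7
u_6 = 6·7 + 4·9 + 9·0 = 0
u_7 = 6·0 + 4·7 + 9·9 = 5
u_8 = 6·5 + 4·0 + 9·7 = 2
u_9 = 6·2 + 4·5 + 9·0 = 6
u_10 = 6·6 + 4·2 + 9·5 = 11
u_11 = 6·11 + 4·6 + 9·2 = 4
u_12 = 6·4 + 4·11 + 9·6 = 5
u_13 = 6·5 + 4·4 + 9·11 = 2
u_14 = 6·2 + 4·5 + 9·4 = 3
u_15 = 6·3 + 4·2 + 9·5 = 6
u_16 = 6·6 + 4·3 + 9·2 = 1
u_17 = 6·1 + 4·6 + 9·3 = 5
u_18 = 6·5 + 4·1 + 9·6 = 10
u_19 = 6·10 + 4·5 + 9·1 = 11
u_20 = 6·11 + 4·10 + 9·5 = 8
u_21 = 6·8 + 4·11 + 9·10 = 0
u_22 = 6·0 + 4·8 + 9·11 = 1
u_23 = 6·1 + 4·0 + 9·8 = 0
u_24 = 6·0 + 4·1 + 9·0 = 4
u_25 = 6·4 + 4·0 + 9·1 = 7
u_26 = 6·7 + 4·4 + 9·0 = 6
u_27 = 6·6 + 4·7 + 9·4 = 9
u_28 = 6·9 + 4·6 + 9·7 = 11
u_29 = 6·11 + 4·9 + 9·6 = 0
u_30 = 6·0 + 4·11 + 9·9 = 8
u_31 = 6·8 + 4·0 + 9·11 = 4
u_32 = 6·4 + 4·8 + 9·0 = 4
u_33 = 6·4 + 4·4 + 9·8 = 8
u_34 = 6·8 + 4·4 + 9·4 = 9
u_35 = 6·9 + 4·8 + 9·4 = 5
u_36 = 6·5 + 4·9 + 9·8 = 8
u_37 = 6·8 + 4·5 + 9·9 = 6
u_38 = 6·6 + 4·8 + 9·5 = 9
u_39 = 6·9 + 4·6 + 9·8 = 7
u_40 = 6·7 + 4·9 + 9·6 = 2
u_41 = 6·2 + 4·7 + 9·9 = 4
u_42 = 6·4 + 4·2 + 9·7 = 4
u_43 = 6·4 + 4·4 + 9·2 = 6
u_44 = 6·6 + 4·4 + 9·4 = 10
u_45 = 6·10 + 4·6 + 9·4 = 3
u_46 = 6·3 + 4·10 + 9·6 = 8
u_47 = 6·8 + 4·3 + 9·10 = 7
u_48 = 6·7 + 4·8 + 9·3 = 10
u_49 = 6·10 + 4·7 + 9·8 = 4
u_50 = 6·4 + 4·10 + 9·7 = 10
u_51 = 6·10 + 4·4 + 9·10 = 10
u_52 = 6·10 + 4·10 + 9·4 = 6
u_53 = 6·6 + 4·10 + 9·10 = 10
u_54 = 6·10 + 4·6 + 9·10 = 5
u_55 = 6·5 + 4·10 + 9·6 = 7
u_56 = 6·7 + 4·5 + 9·10 = 9
u_57 = 6·9 + 4·7 + 9·5 = 10
u_58 = 6·10 + 4·9 + 9·7 = 3
u_59 = 6·3 + 4·10 + 9·9 = 9
u_60 = 6·9 + 4·3 + 9·10 = 0
u_61 = 6·0 + 4·9 + 9·3 = 11
u_62 = 6·11 + 4·0 + 9·9 = 4
u_63 = 6·4 + 4·11 + 9·0 = 3
u_64 = 6·3 + 4·4 + 9·11 = 3
u_65 = 6·3 + 4·3 + 9·4 = 1
u_66 = 6·1 + 4·3 + 9·3 = 6
u_67 = 6·6 + 4·1 + 9·3 = 2
u_68 = 6·2 + 4·6 + 9·1 = 6
u_69 = 6·6 + 4·2 + 9·6 = 7
u_70 = 6·7 + 4·6 + 9·2 = 6
u_71 = 6·6 + 4·7 + 9·6 = 1
u_72 = 6·1 + 4·6 + 9·7 = 2
u_73 = 6·2 + 4·1 + 9·6 = 5
u_74 = 6·5 + 4·2 + 9·1 = 8
u_75 = 6·8 + 4·5 + 9·2 = 8
u_76 = 6·8 + 4·8 + 9·5 = 8
u_77 = 6·8 + 4·8 + 9·8 = 9
u_78 = 6·9 + 4·8 + 9·8 = 2
u_79 = 6·2 + 4·9 + 9·8 = 3
u_80 = 6·3 + 4·2 + 9·9 = 3
u_81 = 6·3 + 4·3 + 9·2 = 9
u_82 = 6·9 + 4·3 + 9·3 = 2
u_83 = 6·2 + 4·9 + 9·3 = 10
u_84 = 6·10 + 4·2 + 9·9 = 6
u_85 = 6·6 + 4·10 + 9·2 = 3
u_86 = 6·3 + 4·6 + 9·10 = 2
(u_84, u_85, u_86) = (6, 3, 2) = (u_0, u_1, u_2), so the sequence has period 84.
263 ≡ 11 (mod 84), hence u_263 = u_11 = 4.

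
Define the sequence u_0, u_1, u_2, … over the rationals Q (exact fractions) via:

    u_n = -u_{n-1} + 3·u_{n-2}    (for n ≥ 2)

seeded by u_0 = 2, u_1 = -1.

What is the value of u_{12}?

u_2 = -1·-1 + 3·2 = 7
u_3 = -1·7 + 3·-1 = -10
u_4 = -1·-10 + 3·7 = 31
u_5 = -1·31 + 3·-10 = -61
u_6 = -1·-61 + 3·31 = 154
u_7 = -1·154 + 3·-61 = -337
u_8 = -1·-337 + 3·154 = 799
u_9 = -1·799 + 3·-337 = -1810
u_10 = -1·-1810 + 3·799 = 4207
u_11 = -1·4207 + 3·-1810 = -9637
u_12 = -1·-9637 + 3·4207 = 22258

22258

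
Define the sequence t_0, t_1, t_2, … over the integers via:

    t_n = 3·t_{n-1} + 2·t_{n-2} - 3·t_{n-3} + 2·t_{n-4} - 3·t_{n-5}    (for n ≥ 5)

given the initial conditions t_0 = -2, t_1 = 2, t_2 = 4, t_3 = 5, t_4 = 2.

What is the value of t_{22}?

t_5 = 3·2 + 2·5 + -3·4 + 2·2 + -3·-2 = 14
t_6 = 3·14 + 2·2 + -3·5 + 2·4 + -3·2 = 33
t_7 = 3·33 + 2·14 + -3·2 + 2·5 + -3·4 = 119
t_8 = 3·119 + 2·33 + -3·14 + 2·2 + -3·5 = 370
t_9 = 3·370 + 2·119 + -3·33 + 2·14 + -3·2 = 1271
t_10 = 3·1271 + 2·370 + -3·119 + 2·33 + -3·14 = 4220
t_11 = 3·4220 + 2·1271 + -3·370 + 2·119 + -3·33 = 14231
t_12 = 3·14231 + 2·4220 + -3·1271 + 2·370 + -3·119 = 47703
t_13 = 3·47703 + 2·14231 + -3·4220 + 2·1271 + -3·370 = 160343
t_14 = 3·160343 + 2·47703 + -3·14231 + 2·4220 + -3·1271 = 538369
t_15 = 3·538369 + 2·160343 + -3·47703 + 2·14231 + -3·4220 = 1808486
t_16 = 3·1808486 + 2·538369 + -3·160343 + 2·47703 + -3·14231 = 6073880
t_17 = 3·6073880 + 2·1808486 + -3·538369 + 2·160343 + -3·47703 = 20401082
t_18 = 3·20401082 + 2·6073880 + -3·1808486 + 2·538369 + -3·160343 = 68521257
t_19 = 3·68521257 + 2·20401082 + -3·6073880 + 2·1808486 + -3·538369 = 230146160
t_20 = 3·230146160 + 2·68521257 + -3·20401082 + 2·6073880 + -3·1808486 = 773000050
t_21 = 3·773000050 + 2·230146160 + -3·68521257 + 2·20401082 + -3·6073880 = 2596309223
t_22 = 3·2596309223 + 2·773000050 + -3·230146160 + 2·68521257 + -3·20401082 = 8720328557

8720328557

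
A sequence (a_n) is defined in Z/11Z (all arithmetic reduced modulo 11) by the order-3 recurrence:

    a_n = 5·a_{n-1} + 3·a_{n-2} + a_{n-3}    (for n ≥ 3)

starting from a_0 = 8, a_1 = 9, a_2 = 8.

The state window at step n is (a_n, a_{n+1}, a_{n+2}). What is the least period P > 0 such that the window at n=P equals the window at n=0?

133

n=0: window = (8, 9, 8)
n=1: window = (9, 8, 9)
n=2: window = (8, 9, 1)
n=3: window = (9, 1, 7)
n=4: window = (1, 7, 3)
n=5: window = (7, 3, 4)
n=6: window = (3, 4, 3)
n=7: window = (4, 3, 8)
n=8: window = (3, 8, 9)
n=9: window = (8, 9, 6)
n=10: window = (9, 6, 10)
n=11: window = (6, 10, 0)
n=12: window = (10, 0, 3)
n=13: window = (0, 3, 3)
n=14: window = (3, 3, 2)
n=15: window = (3, 2, 0)
n=16: window = (2, 0, 9)
n=17: window = (0, 9, 3)
n=18: window = (9, 3, 9)
n=19: window = (3, 9, 8)
n=20: window = (9, 8, 4)
n=21: window = (8, 4, 9)
n=22: window = (4, 9, 10)
n=23: window = (9, 10, 4)
n=24: window = (10, 4, 4)
n=25: window = (4, 4, 9)
n=26: window = (4, 9, 6)
n=27: window = (9, 6, 6)
n=28: window = (6, 6, 2)
n=29: window = (6, 2, 1)
n=30: window = (2, 1, 6)
n=31: window = (1, 6, 2)
n=32: window = (6, 2, 7)
n=33: window = (2, 7, 3)
n=34: window = (7, 3, 5)
n=35: window = (3, 5, 8)
n=36: window = (5, 8, 3)
n=37: window = (8, 3, 0)
n=38: window = (3, 0, 6)
n=39: window = (0, 6, 0)
n=40: window = (6, 0, 7)
…
n=131: window = (9, 5, 8)
n=132: window = (5, 8, 9)
n=133: window = (8, 9, 8)
window at n=133 equals window at n=0 → period = 133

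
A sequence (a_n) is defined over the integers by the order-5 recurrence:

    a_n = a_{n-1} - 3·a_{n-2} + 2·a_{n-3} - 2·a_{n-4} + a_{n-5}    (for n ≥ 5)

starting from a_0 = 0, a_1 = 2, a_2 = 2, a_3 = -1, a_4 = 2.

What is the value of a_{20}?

-607

a_5 = 1·2 + -3·-1 + 2·2 + -2·2 + 1·0 = 5
a_6 = 1·5 + -3·2 + 2·-1 + -2·2 + 1·2 = -5
a_7 = 1·-5 + -3·5 + 2·2 + -2·-1 + 1·2 = -12
a_8 = 1·-12 + -3·-5 + 2·5 + -2·2 + 1·-1 = 8
a_9 = 1·8 + -3·-12 + 2·-5 + -2·5 + 1·2 = 26
a_10 = 1·26 + -3·8 + 2·-12 + -2·-5 + 1·5 = -7
a_11 = 1·-7 + -3·26 + 2·8 + -2·-12 + 1·-5 = -50
a_12 = 1·-50 + -3·-7 + 2·26 + -2·8 + 1·-12 = -5
a_13 = 1·-5 + -3·-50 + 2·-7 + -2·26 + 1·8 = 87
a_14 = 1·87 + -3·-5 + 2·-50 + -2·-7 + 1·26 = 42
a_15 = 1·42 + -3·87 + 2·-5 + -2·-50 + 1·-7 = -136
a_16 = 1·-136 + -3·42 + 2·87 + -2·-5 + 1·-50 = -128
a_17 = 1·-128 + -3·-136 + 2·42 + -2·87 + 1·-5 = 185
a_18 = 1·185 + -3·-128 + 2·-136 + -2·42 + 1·87 = 300
a_19 = 1·300 + -3·185 + 2·-128 + -2·-136 + 1·42 = -197
a_20 = 1·-197 + -3·300 + 2·185 + -2·-128 + 1·-136 = -607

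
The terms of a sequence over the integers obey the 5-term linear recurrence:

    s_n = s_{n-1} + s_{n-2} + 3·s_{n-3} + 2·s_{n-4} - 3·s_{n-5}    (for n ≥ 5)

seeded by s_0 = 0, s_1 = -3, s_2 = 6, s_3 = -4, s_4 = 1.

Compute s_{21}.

1255283

s_5 = 1·1 + 1·-4 + 3·6 + 2·-3 + -3·0 = 9
s_6 = 1·9 + 1·1 + 3·-4 + 2·6 + -3·-3 = 19
s_7 = 1·19 + 1·9 + 3·1 + 2·-4 + -3·6 = 5
s_8 = 1·5 + 1·19 + 3·9 + 2·1 + -3·-4 = 65
s_9 = 1·65 + 1·5 + 3·19 + 2·9 + -3·1 = 142
s_10 = 1·142 + 1·65 + 3·5 + 2·19 + -3·9 = 233
s_11 = 1·233 + 1·142 + 3·65 + 2·5 + -3·19 = 523
s_12 = 1·523 + 1·233 + 3·142 + 2·65 + -3·5 = 1297
s_13 = 1·1297 + 1·523 + 3·233 + 2·142 + -3·65 = 2608
s_14 = 1·2608 + 1·1297 + 3·523 + 2·233 + -3·142 = 5514
s_15 = 1·5514 + 1·2608 + 3·1297 + 2·523 + -3·233 = 12360
s_16 = 1·12360 + 1·5514 + 3·2608 + 2·1297 + -3·523 = 26723
s_17 = 1·26723 + 1·12360 + 3·5514 + 2·2608 + -3·1297 = 56950
s_18 = 1·56950 + 1·26723 + 3·12360 + 2·5514 + -3·2608 = 123957
s_19 = 1·123957 + 1·56950 + 3·26723 + 2·12360 + -3·5514 = 269254
s_20 = 1·269254 + 1·123957 + 3·56950 + 2·26723 + -3·12360 = 580427
s_21 = 1·580427 + 1·269254 + 3·123957 + 2·56950 + -3·26723 = 1255283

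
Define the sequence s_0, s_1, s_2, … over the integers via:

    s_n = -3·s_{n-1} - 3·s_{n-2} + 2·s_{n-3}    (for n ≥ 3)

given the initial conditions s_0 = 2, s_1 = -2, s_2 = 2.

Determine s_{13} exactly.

7330

s_3 = -3·2 + -3·-2 + 2·2 = 4
s_4 = -3·4 + -3·2 + 2·-2 = -22
s_5 = -3·-22 + -3·4 + 2·2 = 58
s_6 = -3·58 + -3·-22 + 2·4 = -100
s_7 = -3·-100 + -3·58 + 2·-22 = 82
s_8 = -3·82 + -3·-100 + 2·58 = 170
s_9 = -3·170 + -3·82 + 2·-100 = -956
s_10 = -3·-956 + -3·170 + 2·82 = 2522
s_11 = -3·2522 + -3·-956 + 2·170 = -4358
s_12 = -3·-4358 + -3·2522 + 2·-956 = 3596
s_13 = -3·3596 + -3·-4358 + 2·2522 = 7330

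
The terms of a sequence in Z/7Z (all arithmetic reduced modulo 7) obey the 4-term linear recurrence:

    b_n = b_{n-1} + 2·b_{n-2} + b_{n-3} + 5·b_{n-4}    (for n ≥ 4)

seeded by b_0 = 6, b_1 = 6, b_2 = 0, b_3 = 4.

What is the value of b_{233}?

b_4 = 1·4 + 2·0 + 1·6 + 5·6 = 5
b_5 = 1·5 + 2·4 + 1·0 + 5·6 = 1
b_6 = 1·1 + 2·5 + 1·4 + 5·0 = 1
b_7 = 1·1 + 2·1 + 1·5 + 5·4 = 0
b_8 = 1·0 + 2·1 + 1·1 + 5·5 = 0
b_9 = 1·0 + 2·0 + 1·1 + 5·1 = 6
b_10 = 1·6 + 2·0 + 1·0 + 5·1 = 4
b_11 = 1·4 + 2·6 + 1·0 + 5·0 = 2
b_12 = 1·2 + 2·4 + 1·6 + 5·0 = 2
b_13 = 1·2 + 2·2 + 1·4 + 5·6 = 5
b_14 = 1·5 + 2·2 + 1·2 + 5·4 = 3
b_15 = 1·3 + 2·5 + 1·2 + 5·2 = 4
b_16 = 1·4 + 2·3 + 1·5 + 5·2 = 4
b_17 = 1·4 + 2·4 + 1·3 + 5·5 = 5
b_18 = 1·5 + 2·4 + 1·4 + 5·3 = 4
b_19 = 1·4 + 2·5 + 1·4 + 5·4 = 3
b_20 = 1·3 + 2·4 + 1·5 + 5·4 = 1
b_21 = 1·1 + 2·3 + 1·4 + 5·5 = 1
b_22 = 1·1 + 2·1 + 1·3 + 5·4 = 5
b_23 = 1·5 + 2·1 + 1·1 + 5·3 = 2
b_24 = 1·2 + 2·5 + 1·1 + 5·1 = 4
b_25 = 1·4 + 2·2 + 1·5 + 5·1 = 4
b_26 = 1·4 + 2·4 + 1·2 + 5·5 = 4
b_27 = 1·4 + 2·4 + 1·4 + 5·2 = 5
b_28 = 1·5 + 2·4 + 1·4 + 5·4 = 2
b_29 = 1·2 + 2·5 + 1·4 + 5·4 = 1
b_30 = 1·1 + 2·2 + 1·5 + 5·4 = 2
b_31 = 1·2 + 2·1 + 1·2 + 5·5 = 3
b_32 = 1·3 + 2·2 + 1·1 + 5·2 = 4
b_33 = 1·4 + 2·3 + 1·2 + 5·1 = 3
b_34 = 1·3 + 2·4 + 1·3 + 5·2 = 3
b_35 = 1·3 + 2·3 + 1·4 + 5·3 = 0
b_36 = 1·0 + 2·3 + 1·3 + 5·4 = 1
b_37 = 1·1 + 2·0 + 1·3 + 5·3 = 5
b_38 = 1·5 + 2·1 + 1·0 + 5·3 = 1
b_39 = 1·1 + 2·5 + 1·1 + 5·0 = 5
b_40 = 1·5 + 2·1 + 1·5 + 5·1 = 3
b_41 = 1·3 + 2·5 + 1·1 + 5·5 = 4
b_42 = 1·4 + 2·3 + 1·5 + 5·1 = 6
b_43 = 1·6 + 2·4 + 1·3 + 5·5 = 0
b_44 = 1·0 + 2·6 + 1·4 + 5·3 = 3
b_45 = 1·3 + 2·0 + 1·6 + 5·4 = 1
b_46 = 1·1 + 2·3 + 1·0 + 5·6 = 2
b_47 = 1·2 + 2·1 + 1·3 + 5·0 = 0
b_48 = 1·0 + 2·2 + 1·1 + 5·3 = 6
b_49 = 1·6 + 2·0 + 1·2 + 5·1 = 6
b_50 = 1·6 + 2·6 + 1·0 + 5·2 = 0
b_51 = 1·0 + 2·6 + 1·6 + 5·0 = 4
(b_48, b_49, b_50, b_51) = (6, 6, 0, 4) = (b_0, b_1, b_2, b_3), so the sequence has period 48.
233 ≡ 41 (mod 48), hence b_233 = b_41 = 4.

4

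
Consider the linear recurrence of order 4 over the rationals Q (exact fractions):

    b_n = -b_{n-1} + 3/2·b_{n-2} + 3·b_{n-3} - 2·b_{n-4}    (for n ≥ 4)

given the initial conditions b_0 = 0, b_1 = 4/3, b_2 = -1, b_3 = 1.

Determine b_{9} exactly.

41/12

b_4 = -1·1 + 3/2·-1 + 3·4/3 + -2·0 = 3/2
b_5 = -1·3/2 + 3/2·1 + 3·-1 + -2·4/3 = -17/3
b_6 = -1·-17/3 + 3/2·3/2 + 3·1 + -2·-1 = 155/12
b_7 = -1·155/12 + 3/2·-17/3 + 3·3/2 + -2·1 = -227/12
b_8 = -1·-227/12 + 3/2·155/12 + 3·-17/3 + -2·3/2 = 439/24
b_9 = -1·439/24 + 3/2·-227/12 + 3·155/12 + -2·-17/3 = 41/12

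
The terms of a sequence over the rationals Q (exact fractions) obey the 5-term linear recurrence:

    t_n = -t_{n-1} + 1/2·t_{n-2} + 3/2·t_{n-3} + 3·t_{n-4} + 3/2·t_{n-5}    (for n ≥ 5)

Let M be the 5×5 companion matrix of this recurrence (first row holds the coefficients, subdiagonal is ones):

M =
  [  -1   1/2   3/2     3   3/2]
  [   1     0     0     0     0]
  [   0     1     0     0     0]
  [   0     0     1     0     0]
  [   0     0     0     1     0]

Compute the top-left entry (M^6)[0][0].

(M^6)[0][0] is the top entry after applying M 6 times to the unit state (1, 0, 0, 0, 0). Equivalently it is h_{10} for the auxiliary sequence (h_n) obeying the same recurrence with h_4 = 1 and h_i = 0 for 0 ≤ i < 4:
h_5 = -1·1 + 1/2·0 + 3/2·0 + 3·0 + 3/2·0 = -1
h_6 = -1·-1 + 1/2·1 + 3/2·0 + 3·0 + 3/2·0 = 3/2
h_7 = -1·3/2 + 1/2·-1 + 3/2·1 + 3·0 + 3/2·0 = -1/2
h_8 = -1·-1/2 + 1/2·3/2 + 3/2·-1 + 3·1 + 3/2·0 = 11/4
h_9 = -1·11/4 + 1/2·-1/2 + 3/2·3/2 + 3·-1 + 3/2·1 = -9/4
h_10 = -1·-9/4 + 1/2·11/4 + 3/2·-1/2 + 3·3/2 + 3/2·-1 = 47/8

47/8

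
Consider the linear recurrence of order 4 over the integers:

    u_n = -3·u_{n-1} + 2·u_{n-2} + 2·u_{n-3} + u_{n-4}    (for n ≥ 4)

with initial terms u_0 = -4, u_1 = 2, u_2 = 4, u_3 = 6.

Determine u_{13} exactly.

u_4 = -3·6 + 2·4 + 2·2 + 1·-4 = -10
u_5 = -3·-10 + 2·6 + 2·4 + 1·2 = 52
u_6 = -3·52 + 2·-10 + 2·6 + 1·4 = -160
u_7 = -3·-160 + 2·52 + 2·-10 + 1·6 = 570
u_8 = -3·570 + 2·-160 + 2·52 + 1·-10 = -1936
u_9 = -3·-1936 + 2·570 + 2·-160 + 1·52 = 6680
u_10 = -3·6680 + 2·-1936 + 2·570 + 1·-160 = -22932
u_11 = -3·-22932 + 2·6680 + 2·-1936 + 1·570 = 78854
u_12 = -3·78854 + 2·-22932 + 2·6680 + 1·-1936 = -271002
u_13 = -3·-271002 + 2·78854 + 2·-22932 + 1·6680 = 931530

931530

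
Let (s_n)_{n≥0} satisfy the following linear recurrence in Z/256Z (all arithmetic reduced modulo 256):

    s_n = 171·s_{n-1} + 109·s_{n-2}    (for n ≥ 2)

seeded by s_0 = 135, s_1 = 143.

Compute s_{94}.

253

s_2 = 171·143 + 109·135 = 0
s_3 = 171·0 + 109·143 = 227
s_4 = 171·227 + 109·0 = 161
s_5 = 171·161 + 109·227 = 50
s_6 = 171·50 + 109·161 = 243
s_7 = 171·243 + 109·50 = 155
s_8 = 171·155 + 109·243 = 0
s_9 = 171·0 + 109·155 = 255
s_10 = 171·255 + 109·0 = 85
s_11 = 171·85 + 109·255 = 90
s_12 = 171·90 + 109·85 = 79
s_13 = 171·79 + 109·90 = 23
s_14 = 171·23 + 109·79 = 0
s_15 = 171·0 + 109·23 = 203
s_16 = 171·203 + 109·0 = 153
s_17 = 171·153 + 109·203 = 162
s_18 = 171·162 + 109·153 = 91
s_19 = 171·91 + 109·162 = 195
s_20 = 171·195 + 109·91 = 0
s_21 = 171·0 + 109·195 = 7
s_22 = 171·7 + 109·0 = 173
s_23 = 171·173 + 109·7 = 138
s_24 = 171·138 + 109·173 = 215
s_25 = 171·215 + 109·138 = 95
s_26 = 171·95 + 109·215 = 0
s_27 = 171·0 + 109·95 = 115
s_28 = 171·115 + 109·0 = 209
s_29 = 171·209 + 109·115 = 146
s_30 = 171·146 + 109·209 = 131
s_31 = 171·131 + 109·146 = 171
s_32 = 171·171 + 109·131 = 0
s_33 = 171·0 + 109·171 = 207
s_34 = 171·207 + 109·0 = 69
s_35 = 171·69 + 109·207 = 58
s_36 = 171·58 + 109·69 = 31
s_37 = 171·31 + 109·58 = 103
s_38 = 171·103 + 109·31 = 0
s_39 = 171·0 + 109·103 = 219
s_40 = 171·219 + 109·0 = 73
s_41 = 171·73 + 109·219 = 2
s_42 = 171·2 + 109·73 = 107
s_43 = 171·107 + 109·2 = 83
s_44 = 171·83 + 109·107 = 0
s_45 = 171·0 + 109·83 = 87
s_46 = 171·87 + 109·0 = 29
s_47 = 171·29 + 109·87 = 106
s_48 = 171·106 + 109·29 = 39
s_49 = 171·39 + 109·106 = 47
s_50 = 171·47 + 109·39 = 0
s_51 = 171·0 + 109·47 = 3
s_52 = 171·3 + 109·0 = 1
s_53 = 171·1 + 109·3 = 242
s_54 = 171·242 + 109·1 = 19
s_55 = 171·19 + 109·242 = 187
s_56 = 171·187 + 109·19 = 0
s_57 = 171·0 + 109·187 = 159
s_58 = 171·159 + 109·0 = 53
s_59 = 171·53 + 109·159 = 26
s_60 = 171·26 + 109·53 = 239
s_61 = 171·239 + 109·26 = 183
s_62 = 171·183 + 109·239 = 0
s_63 = 171·0 + 109·183 = 235
s_64 = 171·235 + 109·0 = 249
s_65 = 171·249 + 109·235 = 98
s_66 = 171·98 + 109·249 = 123
s_67 = 171·123 + 109·98 = 227
s_68 = 171·227 + 109·123 = 0
s_69 = 171·0 + 109·227 = 167
s_70 = 171·167 + 109·0 = 141
s_71 = 171·141 + 109·167 = 74
s_72 = 171·74 + 109·141 = 119
s_73 = 171·119 + 109·74 = 255
s_74 = 171·255 + 109·119 = 0
s_75 = 171·0 + 109·255 = 147
s_76 = 171·147 + 109·0 = 49
s_77 = 171·49 + 109·147 = 82
s_78 = 171·82 + 109·49 = 163
s_79 = 171·163 + 109·82 = 203
s_80 = 171·203 + 109·163 = 0
s_81 = 171·0 + 109·203 = 111
s_82 = 171·111 + 109·0 = 37
s_83 = 171·37 + 109·111 = 250
s_84 = 171·250 + 109·37 = 191
s_85 = 171·191 + 109·250 = 7
s_86 = 171·7 + 109·191 = 0
s_87 = 171·0 + 109·7 = 251
s_88 = 171·251 + 109·0 = 169
s_89 = 171·169 + 109·251 = 194
s_90 = 171·194 + 109·169 = 139
s_91 = 171·139 + 109·194 = 115
s_92 = 171·115 + 109·139 = 0
s_93 = 171·0 + 109·115 = 247
s_94 = 171·247 + 109·0 = 253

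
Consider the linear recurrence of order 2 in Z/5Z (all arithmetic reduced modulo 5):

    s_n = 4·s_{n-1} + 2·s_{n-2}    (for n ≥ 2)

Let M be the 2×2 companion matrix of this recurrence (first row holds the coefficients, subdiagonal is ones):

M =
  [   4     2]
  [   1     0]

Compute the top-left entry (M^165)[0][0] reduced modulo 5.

(M^165)[0][0] is the top entry after applying M 165 times to the unit state (1, 0). Equivalently it is h_{166} for the auxiliary sequence (h_n) obeying the same recurrence with h_1 = 1 and h_i = 0 for 0 ≤ i < 1:
h_2 = 4·1 + 2·0 = 4
h_3 = 4·4 + 2·1 = 3
h_4 = 4·3 + 2·4 = 0
h_5 = 4·0 + 2·3 = 1
(h_4, h_5) = (0, 1) = (h_0, h_1), so the sequence has period 4.
166 ≡ 2 (mod 4), hence h_166 = h_2 = 4.

4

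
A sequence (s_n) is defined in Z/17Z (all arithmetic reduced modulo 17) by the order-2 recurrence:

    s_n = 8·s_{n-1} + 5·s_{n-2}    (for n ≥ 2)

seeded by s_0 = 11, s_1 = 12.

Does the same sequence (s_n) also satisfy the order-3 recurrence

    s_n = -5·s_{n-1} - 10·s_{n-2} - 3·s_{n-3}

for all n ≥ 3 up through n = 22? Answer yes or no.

Terms s_0..s_22: 11, 12, 15, 10, 2, 15, 11, 10, 16, 8, 8, 2, 5, 16, 0, 12, 11, 12, 15, 10, 2, 15, 11
n=3: candidate gives 10, actual s_3 = 10 ✓
n=4: candidate gives 2, actual s_4 = 2 ✓
n=5: candidate gives 15, actual s_5 = 15 ✓
n=6: candidate gives 11, actual s_6 = 11 ✓
n=7: candidate gives 10, actual s_7 = 10 ✓
n=8: candidate gives 16, actual s_8 = 16 ✓
n=9: candidate gives 8, actual s_9 = 8 ✓
n=10: candidate gives 8, actual s_10 = 8 ✓
n=11: candidate gives 2, actual s_11 = 2 ✓
n=12: candidate gives 5, actual s_12 = 5 ✓
n=13: candidate gives 16, actual s_13 = 16 ✓
n=14: candidate gives 0, actual s_14 = 0 ✓
n=15: candidate gives 12, actual s_15 = 12 ✓
n=16: candidate gives 11, actual s_16 = 11 ✓
n=17: candidate gives 12, actual s_17 = 12 ✓
n=18: candidate gives 15, actual s_18 = 15 ✓
n=19: candidate gives 10, actual s_19 = 10 ✓
n=20: candidate gives 2, actual s_20 = 2 ✓
n=21: candidate gives 15, actual s_21 = 15 ✓
n=22: candidate gives 11, actual s_22 = 11 ✓

yes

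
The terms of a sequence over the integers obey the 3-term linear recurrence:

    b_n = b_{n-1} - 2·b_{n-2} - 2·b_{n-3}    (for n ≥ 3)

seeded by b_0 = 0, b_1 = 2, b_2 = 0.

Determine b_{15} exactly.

-4200

b_3 = 1·0 + -2·2 + -2·0 = -4
b_4 = 1·-4 + -2·0 + -2·2 = -8
b_5 = 1·-8 + -2·-4 + -2·0 = 0
b_6 = 1·0 + -2·-8 + -2·-4 = 24
b_7 = 1·24 + -2·0 + -2·-8 = 40
b_8 = 1·40 + -2·24 + -2·0 = -8
b_9 = 1·-8 + -2·40 + -2·24 = -136
b_10 = 1·-136 + -2·-8 + -2·40 = -200
b_11 = 1·-200 + -2·-136 + -2·-8 = 88
b_12 = 1·88 + -2·-200 + -2·-136 = 760
b_13 = 1·760 + -2·88 + -2·-200 = 984
b_14 = 1·984 + -2·760 + -2·88 = -712
b_15 = 1·-712 + -2·984 + -2·760 = -4200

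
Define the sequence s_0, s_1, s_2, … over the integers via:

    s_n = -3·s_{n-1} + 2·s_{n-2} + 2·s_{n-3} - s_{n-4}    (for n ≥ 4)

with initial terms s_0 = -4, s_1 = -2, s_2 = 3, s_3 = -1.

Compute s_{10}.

s_4 = -3·-1 + 2·3 + 2·-2 + -1·-4 = 9
s_5 = -3·9 + 2·-1 + 2·3 + -1·-2 = -21
s_6 = -3·-21 + 2·9 + 2·-1 + -1·3 = 76
s_7 = -3·76 + 2·-21 + 2·9 + -1·-1 = -251
s_8 = -3·-251 + 2·76 + 2·-21 + -1·9 = 854
s_9 = -3·854 + 2·-251 + 2·76 + -1·-21 = -2891
s_10 = -3·-2891 + 2·854 + 2·-251 + -1·76 = 9803

9803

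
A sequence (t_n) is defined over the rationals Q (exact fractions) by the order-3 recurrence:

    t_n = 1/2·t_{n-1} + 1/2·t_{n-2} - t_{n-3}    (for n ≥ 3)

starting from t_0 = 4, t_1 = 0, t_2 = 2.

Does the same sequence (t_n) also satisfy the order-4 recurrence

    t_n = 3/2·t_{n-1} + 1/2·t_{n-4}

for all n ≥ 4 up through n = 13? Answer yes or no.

no

Terms t_0..t_13: 4, 0, 2, -3, -1/2, -15/4, 7/8, -15/16, 119/32, 33/64, 391/128, -495/256, 23/512, -4095/1024
n=4: candidate gives -5/2, actual t_4 = -1/2 ✗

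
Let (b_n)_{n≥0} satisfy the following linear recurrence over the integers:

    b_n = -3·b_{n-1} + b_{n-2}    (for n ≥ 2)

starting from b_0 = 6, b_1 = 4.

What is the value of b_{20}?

b_2 = -3·4 + 1·6 = -6
b_3 = -3·-6 + 1·4 = 22
b_4 = -3·22 + 1·-6 = -72
b_5 = -3·-72 + 1·22 = 238
b_6 = -3·238 + 1·-72 = -786
b_7 = -3·-786 + 1·238 = 2596
b_8 = -3·2596 + 1·-786 = -8574
b_9 = -3·-8574 + 1·2596 = 28318
b_10 = -3·28318 + 1·-8574 = -93528
b_11 = -3·-93528 + 1·28318 = 308902
b_12 = -3·308902 + 1·-93528 = -1020234
b_13 = -3·-1020234 + 1·308902 = 3369604
b_14 = -3·3369604 + 1·-1020234 = -11129046
b_15 = -3·-11129046 + 1·3369604 = 36756742
b_16 = -3·36756742 + 1·-11129046 = -121399272
b_17 = -3·-121399272 + 1·36756742 = 400954558
b_18 = -3·400954558 + 1·-121399272 = -1324262946
b_19 = -3·-1324262946 + 1·400954558 = 4373743396
b_20 = -3·4373743396 + 1·-1324262946 = -14445493134

-14445493134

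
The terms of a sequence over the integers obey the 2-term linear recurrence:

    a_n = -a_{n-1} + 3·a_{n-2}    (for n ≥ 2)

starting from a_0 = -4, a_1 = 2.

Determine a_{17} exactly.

2879258

a_2 = -1·2 + 3·-4 = -14
a_3 = -1·-14 + 3·2 = 20
a_4 = -1·20 + 3·-14 = -62
a_5 = -1·-62 + 3·20 = 122
a_6 = -1·122 + 3·-62 = -308
a_7 = -1·-308 + 3·122 = 674
a_8 = -1·674 + 3·-308 = -1598
a_9 = -1·-1598 + 3·674 = 3620
a_10 = -1·3620 + 3·-1598 = -8414
a_11 = -1·-8414 + 3·3620 = 19274
a_12 = -1·19274 + 3·-8414 = -44516
a_13 = -1·-44516 + 3·19274 = 102338
a_14 = -1·102338 + 3·-44516 = -235886
a_15 = -1·-235886 + 3·102338 = 542900
a_16 = -1·542900 + 3·-235886 = -1250558
a_17 = -1·-1250558 + 3·542900 = 2879258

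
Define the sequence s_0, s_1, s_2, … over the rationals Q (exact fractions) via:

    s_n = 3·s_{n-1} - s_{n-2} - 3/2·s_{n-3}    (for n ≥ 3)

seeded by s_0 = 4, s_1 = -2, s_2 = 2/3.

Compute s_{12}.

s_3 = 3·2/3 + -1·-2 + -3/2·4 = -2
s_4 = 3·-2 + -1·2/3 + -3/2·-2 = -11/3
s_5 = 3·-11/3 + -1·-2 + -3/2·2/3 = -10
s_6 = 3·-10 + -1·-11/3 + -3/2·-2 = -70/3
s_7 = 3·-70/3 + -1·-10 + -3/2·-11/3 = -109/2
s_8 = 3·-109/2 + -1·-70/3 + -3/2·-10 = -751/6
s_9 = 3·-751/6 + -1·-109/2 + -3/2·-70/3 = -286
s_10 = 3·-286 + -1·-751/6 + -3/2·-109/2 = -7813/12
s_11 = 3·-7813/12 + -1·-286 + -3/2·-751/6 = -2959/2
s_12 = 3·-2959/2 + -1·-7813/12 + -3/2·-286 = -40301/12

-40301/12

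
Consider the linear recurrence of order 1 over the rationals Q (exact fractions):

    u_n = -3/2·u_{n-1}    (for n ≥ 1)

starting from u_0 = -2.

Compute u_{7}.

2187/64

u_1 = -3/2·-2 = 3
u_2 = -3/2·3 = -9/2
u_3 = -3/2·-9/2 = 27/4
u_4 = -3/2·27/4 = -81/8
u_5 = -3/2·-81/8 = 243/16
u_6 = -3/2·243/16 = -729/32
u_7 = -3/2·-729/32 = 2187/64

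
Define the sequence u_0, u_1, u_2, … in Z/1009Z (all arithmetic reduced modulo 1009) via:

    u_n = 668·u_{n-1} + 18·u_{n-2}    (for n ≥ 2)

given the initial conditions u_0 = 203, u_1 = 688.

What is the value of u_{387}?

130

u_2 = 668·688 + 18·203 = 107
u_3 = 668·107 + 18·688 = 113
u_4 = 668·113 + 18·107 = 726
u_5 = 668·726 + 18·113 = 664
u_6 = 668·664 + 18·726 = 552
u_7 = 668·552 + 18·664 = 295
Continuing the recurrence:
  u_8 = 151;  u_9 = 233;  u_10 = 958;  u_11 = 396;  u_12 = 261;  u_13 = 865
  u_14 = 325;  u_15 = 600;  u_16 = 23;  u_17 = 939;  u_18 = 68;  u_19 = 777
  u_20 = 625;  u_21 = 643;  u_22 = 850;  u_23 = 208;  u_24 = 876;  u_25 = 665
  u_26 = 893;  u_27 = 67;  u_28 = 290;  u_29 = 189;  u_30 = 302;  u_31 = 311
  u_32 = 285;  u_33 = 232;  u_34 = 684;  u_35 = 984;  u_36 = 657;  u_37 = 520
  u_38 = 991;  u_39 = 363;  u_40 = 0;  u_41 = 480;  u_42 = 787;  u_43 = 595
  u_44 = 963;  u_45 = 162;  u_46 = 434;  u_47 = 218;  u_48 = 68;  u_49 = 916
  u_50 = 649;  u_51 = 6;  u_52 = 555;  u_53 = 545;  u_54 = 720;  u_55 = 396
  u_56 = 13;  u_57 = 677;  u_58 = 438;  u_59 = 52;  u_60 = 242;  u_61 = 143
  u_62 = 998;  u_63 = 271;  u_64 = 219;  u_65 = 829;  u_66 = 746;  u_67 = 678
  u_68 = 174;  u_69 = 293;  u_70 = 83;  u_71 = 178;  u_72 = 327;  u_73 = 669
  u_74 = 746;  u_75 = 825;  u_76 = 497;  u_77 = 759;  u_78 = 359;  u_79 = 215
  u_80 = 750;  u_81 = 370;  u_82 = 338;  u_83 = 374;  u_84 = 639;  u_85 = 723
  u_86 = 56;  u_87 = 981;  u_88 = 466;  u_89 = 12;  u_90 = 260;  u_91 = 348
  u_92 = 29;  u_93 = 411;  u_94 = 622;  u_95 = 123;  u_96 = 532;  u_97 = 404
  u_98 = 964;  u_99 = 419;  u_100 = 598;  u_101 = 379;  u_102 = 587;  u_103 = 383
  u_104 = 34;  u_105 = 345;  u_106 = 11;  u_107 = 441;  u_108 = 158;  u_109 = 474
  u_110 = 632;  u_111 = 874;  u_112 = 907;  u_113 = 64;  u_114 = 556;  u_115 = 239
  u_116 = 148;  u_117 = 248;  u_118 = 834;  u_119 = 572;  u_120 = 571;  u_121 = 232
  u_122 = 787;  u_123 = 167;  u_124 = 606;  u_125 = 178;  u_126 = 660;  u_127 = 124
  u_128 = 875;  u_129 = 503;  u_130 = 622;  u_131 = 770;  u_132 = 876;  u_133 = 691
  u_134 = 99;  u_135 = 877;  u_136 = 380;  u_137 = 223;  u_138 = 418;  u_139 = 718
  u_140 = 810;  u_141 = 63;  u_142 = 160;  u_143 = 51;  u_144 = 624;  u_145 = 24
  u_146 = 21;  u_147 = 334;  u_148 = 501;  u_149 = 647;  u_150 = 281;  u_151 = 581
  u_152 = 665;  u_153 = 628;  u_154 = 631;  u_155 = 960;  u_156 = 824;  u_157 = 654
  u_158 = 681;  u_159 = 522;  u_160 = 741;  u_161 = 893;  u_162 = 426;  u_163 = 969
  u_164 = 119;  u_165 = 70;  u_166 = 470;  u_167 = 412;  u_168 = 147;  u_169 = 676
  u_170 = 164;  u_171 = 640;  u_172 = 638;  u_173 = 807;  u_174 = 655;  u_175 = 34
  u_176 = 196;  u_177 = 370;  u_178 = 456;  u_179 = 496;  u_180 = 512;  u_181 = 821
  u_182 = 676;  u_183 = 188;  u_184 = 528;  u_185 = 920;  u_186 = 502;  u_187 = 764
  u_188 = 762;  u_189 = 106;  u_190 = 777;  u_191 = 300;  u_192 = 478;  u_193 = 815
  u_194 = 92;  u_195 = 451;  u_196 = 224;  u_197 = 346;  u_198 = 63;  u_199 = 889
  u_200 = 685;  u_201 = 361;  u_202 = 219;  u_203 = 431;  u_204 = 249;  u_205 = 542
  u_206 = 271;  u_207 = 83;  u_208 = 791;  u_209 = 157;  u_210 = 52;  u_211 = 229
  u_212 = 540;  u_213 = 593;  u_214 = 226;  u_215 = 202;  u_216 = 771;  u_217 = 38
  u_218 = 920;  u_219 = 763;  u_220 = 555;  u_221 = 45;  u_222 = 699;  u_223 = 575
  u_224 = 145;  u_225 = 256;  u_226 = 70;  u_227 = 918;  u_228 = 3;  u_229 = 366
  u_230 = 364;  u_231 = 517;  u_232 = 776;  u_233 = 976;  u_234 = 1005;  u_235 = 770
  u_236 = 707;  u_237 = 807;  u_238 = 888;  u_239 = 292;  u_240 = 159;  u_241 = 478
  u_242 = 295;  u_243 = 837;  u_244 = 395;  u_245 = 442;  u_246 = 675;  u_247 = 770
  u_248 = 821;  u_249 = 275;  u_250 = 714;  u_251 = 609;  u_252 = 929;  u_253 = 909
  u_254 = 372;  u_255 = 500;  u_256 = 663;  u_257 = 861;  u_258 = 853;  u_259 = 82
  u_260 = 509;  u_261 = 446;  u_262 = 354;  u_263 = 322;  u_264 = 497;  u_265 = 786
  u_266 = 233;  u_267 = 280;  u_268 = 533;  u_269 = 871;  u_270 = 148;  u_271 = 525
  u_272 = 214;  u_273 = 43;  u_274 = 288;  u_275 = 439;  u_276 = 781;  u_277 = 894
  u_278 = 805;  u_279 = 900;  u_280 = 200;  u_281 = 468;  u_282 = 407;  u_283 = 807
  u_284 = 533;  u_285 = 267;  u_286 = 276;  u_287 = 491;  u_288 = 995;  u_289 = 495
  u_290 = 465;  u_291 = 686;  u_292 = 460;  u_293 = 784;  u_294 = 249;  u_295 = 842
  u_296 = 889;  u_297 = 581;  u_298 = 510;  u_299 = 6;  u_300 = 71;  u_301 = 113
  u_302 = 78;  u_303 = 661;  u_304 = 1;  u_305 = 458;  u_306 = 235;  u_307 = 757
  u_308 = 361;  u_309 = 506;  u_310 = 437;  u_311 = 342;  u_312 = 216;  u_313 = 103
  u_314 = 44;  u_315 = 976;  u_316 = 946;  u_317 = 709;  u_318 = 266;  u_319 = 758
  u_320 = 578;  u_321 = 184;  u_322 = 128;  u_323 = 24;  u_324 = 174;  u_325 = 629
  u_326 = 533;  u_327 = 90;  u_328 = 93;  u_329 = 177;  u_330 = 848;  u_331 = 574
  u_332 = 141;  u_333 = 593;  u_334 = 107;  u_335 = 421;  u_336 = 634;  u_337 = 247
  u_338 = 842;  u_339 = 853;  u_340 = 749;  u_341 = 87;  u_342 = 968;  u_343 = 412
  u_344 = 30;  u_345 = 213;  u_346 = 555;  u_347 = 235;  u_348 = 485;  u_349 = 285
  u_350 = 337;  u_351 = 194;  u_352 = 452;  u_353 = 710;  u_354 = 114;  u_355 = 140
  u_356 = 726;  u_357 = 141;  u_358 = 302;  u_359 = 456;  u_360 = 281;  u_361 = 170
  u_362 = 565;  u_363 = 87;  u_364 = 683;  u_365 = 733;  u_366 = 465;  u_367 = 934
  u_368 = 648;  u_369 = 671;  u_370 = 797;  u_371 = 623;  u_372 = 676;  u_373 = 660
  u_374 = 7;  u_375 = 412;  u_376 = 894;  u_377 = 217;  u_378 = 617;  u_379 = 354
  u_380 = 373;  u_381 = 259;  u_382 = 124;  u_383 = 720;  u_384 = 890;  u_385 = 62
u_386 = 668·62 + 18·890 = 932
u_387 = 668·932 + 18·62 = 130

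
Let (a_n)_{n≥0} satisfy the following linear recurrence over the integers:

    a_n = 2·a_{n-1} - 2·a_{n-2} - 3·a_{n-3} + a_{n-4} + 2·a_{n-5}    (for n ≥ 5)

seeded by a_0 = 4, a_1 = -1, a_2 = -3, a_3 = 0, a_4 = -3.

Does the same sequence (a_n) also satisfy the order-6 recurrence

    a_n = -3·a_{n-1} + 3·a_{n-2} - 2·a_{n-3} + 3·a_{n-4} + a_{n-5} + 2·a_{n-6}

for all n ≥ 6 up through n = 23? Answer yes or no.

no

Terms a_0..a_23: 4, -1, -3, 0, -3, 10, 21, 25, -25, -159, -302, -144, 818, 2621, 3418, -1608, -17385, -37551, -26848, 78789, 303326, 457297, -30375, -1860229
n=6: candidate gives -41, actual a_6 = 21 ✗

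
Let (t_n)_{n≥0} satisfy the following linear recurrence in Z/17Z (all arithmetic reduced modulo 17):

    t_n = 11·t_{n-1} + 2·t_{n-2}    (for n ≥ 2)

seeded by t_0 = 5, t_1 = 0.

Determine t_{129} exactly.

13

t_2 = 11·0 + 2·5 = 10
t_3 = 11·10 + 2·0 = 8
t_4 = 11·8 + 2·10 = 6
t_5 = 11·6 + 2·8 = 14
t_6 = 11·14 + 2·6 = 13
t_7 = 11·13 + 2·14 = 1
t_8 = 11·1 + 2·13 = 3
t_9 = 11·3 + 2·1 = 1
t_10 = 11·1 + 2·3 = 0
t_11 = 11·0 + 2·1 = 2
t_12 = 11·2 + 2·0 = 5
t_13 = 11·5 + 2·2 = 8
t_14 = 11·8 + 2·5 = 13
t_15 = 11·13 + 2·8 = 6
t_16 = 11·6 + 2·13 = 7
t_17 = 11·7 + 2·6 = 4
t_18 = 11·4 + 2·7 = 7
t_19 = 11·7 + 2·4 = 0
t_20 = 11·0 + 2·7 = 14
t_21 = 11·14 + 2·0 = 1
t_22 = 11·1 + 2·14 = 5
t_23 = 11·5 + 2·1 = 6
t_24 = 11·6 + 2·5 = 8
t_25 = 11·8 + 2·6 = 15
t_26 = 11·15 + 2·8 = 11
t_27 = 11·11 + 2·15 = 15
t_28 = 11·15 + 2·11 = 0
t_29 = 11·0 + 2·15 = 13
t_30 = 11·13 + 2·0 = 7
t_31 = 11·7 + 2·13 = 1
t_32 = 11·1 + 2·7 = 8
t_33 = 11·8 + 2·1 = 5
t_34 = 11·5 + 2·8 = 3
t_35 = 11·3 + 2·5 = 9
t_36 = 11·9 + 2·3 = 3
t_37 = 11·3 + 2·9 = 0
t_38 = 11·0 + 2·3 = 6
t_39 = 11·6 + 2·0 = 15
t_40 = 11·15 + 2·6 = 7
t_41 = 11·7 + 2·15 = 5
t_42 = 11·5 + 2·7 = 1
t_43 = 11·1 + 2·5 = 4
t_44 = 11·4 + 2·1 = 12
t_45 = 11·12 + 2·4 = 4
t_46 = 11·4 + 2·12 = 0
t_47 = 11·0 + 2·4 = 8
t_48 = 11·8 + 2·0 = 3
t_49 = 11·3 + 2·8 = 15
t_50 = 11·15 + 2·3 = 1
t_51 = 11·1 + 2·15 = 7
t_52 = 11·7 + 2·1 = 11
t_53 = 11·11 + 2·7 = 16
t_54 = 11·16 + 2·11 = 11
t_55 = 11·11 + 2·16 = 0
t_56 = 11·0 + 2·11 = 5
t_57 = 11·5 + 2·0 = 4
t_58 = 11·4 + 2·5 = 3
t_59 = 11·3 + 2·4 = 7
t_60 = 11·7 + 2·3 = 15
t_61 = 11·15 + 2·7 = 9
t_62 = 11·9 + 2·15 = 10
t_63 = 11·10 + 2·9 = 9
t_64 = 11·9 + 2·10 = 0
t_65 = 11·0 + 2·9 = 1
t_66 = 11·1 + 2·0 = 11
t_67 = 11·11 + 2·1 = 4
t_68 = 11·4 + 2·11 = 15
t_69 = 11·15 + 2·4 = 3
t_70 = 11·3 + 2·15 = 12
t_71 = 11·12 + 2·3 = 2
t_72 = 11·2 + 2·12 = 12
t_73 = 11·12 + 2·2 = 0
t_74 = 11·0 + 2·12 = 7
t_75 = 11·7 + 2·0 = 9
t_76 = 11·9 + 2·7 = 11
t_77 = 11·11 + 2·9 = 3
t_78 = 11·3 + 2·11 = 4
t_79 = 11·4 + 2·3 = 16
t_80 = 11·16 + 2·4 = 14
t_81 = 11·14 + 2·16 = 16
t_82 = 11·16 + 2·14 = 0
t_83 = 11·0 + 2·16 = 15
t_84 = 11·15 + 2·0 = 12
t_85 = 11·12 + 2·15 = 9
t_86 = 11·9 + 2·12 = 4
t_87 = 11·4 + 2·9 = 11
t_88 = 11·11 + 2·4 = 10
t_89 = 11·10 + 2·11 = 13
t_90 = 11·13 + 2·10 = 10
t_91 = 11·10 + 2·13 = 0
t_92 = 11·0 + 2·10 = 3
t_93 = 11·3 + 2·0 = 16
t_94 = 11·16 + 2·3 = 12
t_95 = 11·12 + 2·16 = 11
t_96 = 11·11 + 2·12 = 9
t_97 = 11·9 + 2·11 = 2
t_98 = 11·2 + 2·9 = 6
t_99 = 11·6 + 2·2 = 2
t_100 = 11·2 + 2·6 = 0
t_101 = 11·0 + 2·2 = 4
t_102 = 11·4 + 2·0 = 10
t_103 = 11·10 + 2·4 = 16
t_104 = 11·16 + 2·10 = 9
t_105 = 11·9 + 2·16 = 12
t_106 = 11·12 + 2·9 = 14
t_107 = 11·14 + 2·12 = 8
t_108 = 11·8 + 2·14 = 14
t_109 = 11·14 + 2·8 = 0
t_110 = 11·0 + 2·14 = 11
t_111 = 11·11 + 2·0 = 2
t_112 = 11·2 + 2·11 = 10
t_113 = 11·10 + 2·2 = 12
t_114 = 11·12 + 2·10 = 16
t_115 = 11·16 + 2·12 = 13
t_116 = 11·13 + 2·16 = 5
t_117 = 11·5 + 2·13 = 13
t_118 = 11·13 + 2·5 = 0
t_119 = 11·0 + 2·13 = 9
t_120 = 11·9 + 2·0 = 14
t_121 = 11·14 + 2·9 = 2
t_122 = 11·2 + 2·14 = 16
t_123 = 11·16 + 2·2 = 10
t_124 = 11·10 + 2·16 = 6
t_125 = 11·6 + 2·10 = 1
t_126 = 11·1 + 2·6 = 6
t_127 = 11·6 + 2·1 = 0
t_128 = 11·0 + 2·6 = 12
t_129 = 11·12 + 2·0 = 13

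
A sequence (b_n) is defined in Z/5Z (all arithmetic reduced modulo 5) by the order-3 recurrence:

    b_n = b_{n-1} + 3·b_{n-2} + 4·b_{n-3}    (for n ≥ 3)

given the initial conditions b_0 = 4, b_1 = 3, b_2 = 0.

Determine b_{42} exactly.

0

b_3 = 1·0 + 3·3 + 4·4 = 0
b_4 = 1·0 + 3·0 + 4·3 = 2
b_5 = 1·2 + 3·0 + 4·0 = 2
b_6 = 1·2 + 3·2 + 4·0 = 3
b_7 = 1·3 + 3·2 + 4·2 = 2
b_8 = 1·2 + 3·3 + 4·2 = 4
b_9 = 1·4 + 3·2 + 4·3 = 2
b_10 = 1·2 + 3·4 + 4·2 = 2
b_11 = 1·2 + 3·2 + 4·4 = 4
b_12 = 1·4 + 3·2 + 4·2 = 3
b_13 = 1·3 + 3·4 + 4·2 = 3
b_14 = 1·3 + 3·3 + 4·4 = 3
b_15 = 1·3 + 3·3 + 4·3 = 4
b_16 = 1·4 + 3·3 + 4·3 = 0
b_17 = 1·0 + 3·4 + 4·3 = 4
b_18 = 1·4 + 3·0 + 4·4 = 0
b_19 = 1·0 + 3·4 + 4·0 = 2
b_20 = 1·2 + 3·0 + 4·4 = 3
b_21 = 1·3 + 3·2 + 4·0 = 4
b_22 = 1·4 + 3·3 + 4·2 = 1
b_23 = 1·1 + 3·4 + 4·3 = 0
b_24 = 1·0 + 3·1 + 4·4 = 4
b_25 = 1·4 + 3·0 + 4·1 = 3
b_26 = 1·3 + 3·4 + 4·0 = 0
b_27 = 1·0 + 3·3 + 4·4 = 0
b_28 = 1·0 + 3·0 + 4·3 = 2
b_29 = 1·2 + 3·0 + 4·0 = 2
b_30 = 1·2 + 3·2 + 4·0 = 3
b_31 = 1·3 + 3·2 + 4·2 = 2
b_32 = 1·2 + 3·3 + 4·2 = 4
b_33 = 1·4 + 3·2 + 4·3 = 2
b_34 = 1·2 + 3·4 + 4·2 = 2
b_35 = 1·2 + 3·2 + 4·4 = 4
b_36 = 1·4 + 3·2 + 4·2 = 3
b_37 = 1·3 + 3·4 + 4·2 = 3
b_38 = 1·3 + 3·3 + 4·4 = 3
b_39 = 1·3 + 3·3 + 4·3 = 4
b_40 = 1·4 + 3·3 + 4·3 = 0
b_41 = 1·0 + 3·4 + 4·3 = 4
b_42 = 1·4 + 3·0 + 4·4 = 0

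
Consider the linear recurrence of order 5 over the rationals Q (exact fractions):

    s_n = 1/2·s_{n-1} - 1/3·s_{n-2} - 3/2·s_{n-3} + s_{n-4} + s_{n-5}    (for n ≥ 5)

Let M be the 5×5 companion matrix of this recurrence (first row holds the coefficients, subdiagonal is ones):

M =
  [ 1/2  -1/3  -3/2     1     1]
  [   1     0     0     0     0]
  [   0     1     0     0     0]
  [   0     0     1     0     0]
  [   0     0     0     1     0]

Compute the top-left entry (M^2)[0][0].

(M^2)[0][0] is the top entry after applying M 2 times to the unit state (1, 0, 0, 0, 0). Equivalently it is h_{6} for the auxiliary sequence (h_n) obeying the same recurrence with h_4 = 1 and h_i = 0 for 0 ≤ i < 4:
h_5 = 1/2·1 + -1/3·0 + -3/2·0 + 1·0 + 1·0 = 1/2
h_6 = 1/2·1/2 + -1/3·1 + -3/2·0 + 1·0 + 1·0 = -1/12

-1/12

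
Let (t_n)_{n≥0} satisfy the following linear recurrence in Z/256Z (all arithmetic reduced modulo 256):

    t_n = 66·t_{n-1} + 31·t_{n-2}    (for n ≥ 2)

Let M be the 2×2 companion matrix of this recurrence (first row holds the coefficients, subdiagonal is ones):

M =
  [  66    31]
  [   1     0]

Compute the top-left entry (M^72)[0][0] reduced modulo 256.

(M^72)[0][0] is the top entry after applying M 72 times to the unit state (1, 0). Equivalently it is h_{73} for the auxiliary sequence (h_n) obeying the same recurrence with h_1 = 1 and h_i = 0 for 0 ≤ i < 1:
h_2 = 66·1 + 31·0 = 66
h_3 = 66·66 + 31·1 = 35
h_4 = 66·35 + 31·66 = 4
h_5 = 66·4 + 31·35 = 69
h_6 = 66·69 + 31·4 = 70
h_7 = 66·70 + 31·69 = 103
h_8 = 66·103 + 31·70 = 8
h_9 = 66·8 + 31·103 = 137
h_10 = 66·137 + 31·8 = 74
h_11 = 66·74 + 31·137 = 171
h_12 = 66·171 + 31·74 = 12
h_13 = 66·12 + 31·171 = 205
h_14 = 66·205 + 31·12 = 78
h_15 = 66·78 + 31·205 = 239
h_16 = 66·239 + 31·78 = 16
h_17 = 66·16 + 31·239 = 17
h_18 = 66·17 + 31·16 = 82
h_19 = 66·82 + 31·17 = 51
h_20 = 66·51 + 31·82 = 20
h_21 = 66·20 + 31·51 = 85
h_22 = 66·85 + 31·20 = 86
h_23 = 66·86 + 31·85 = 119
h_24 = 66·119 + 31·86 = 24
h_25 = 66·24 + 31·119 = 153
h_26 = 66·153 + 31·24 = 90
h_27 = 66·90 + 31·153 = 187
h_28 = 66·187 + 31·90 = 28
h_29 = 66·28 + 31·187 = 221
h_30 = 66·221 + 31·28 = 94
h_31 = 66·94 + 31·221 = 255
h_32 = 66·255 + 31·94 = 32
h_33 = 66·32 + 31·255 = 33
h_34 = 66·33 + 31·32 = 98
h_35 = 66·98 + 31·33 = 67
h_36 = 66·67 + 31·98 = 36
h_37 = 66·36 + 31·67 = 101
h_38 = 66·101 + 31·36 = 102
h_39 = 66·102 + 31·101 = 135
h_40 = 66·135 + 31·102 = 40
h_41 = 66·40 + 31·135 = 169
h_42 = 66·169 + 31·40 = 106
h_43 = 66·106 + 31·169 = 203
h_44 = 66·203 + 31·106 = 44
h_45 = 66·44 + 31·203 = 237
h_46 = 66·237 + 31·44 = 110
h_47 = 66·110 + 31·237 = 15
h_48 = 66·15 + 31·110 = 48
h_49 = 66·48 + 31·15 = 49
h_50 = 66·49 + 31·48 = 114
h_51 = 66·114 + 31·49 = 83
h_52 = 66·83 + 31·114 = 52
h_53 = 66·52 + 31·83 = 117
h_54 = 66·117 + 31·52 = 118
h_55 = 66·118 + 31·117 = 151
h_56 = 66·151 + 31·118 = 56
h_57 = 66·56 + 31·151 = 185
h_58 = 66·185 + 31·56 = 122
h_59 = 66·122 + 31·185 = 219
h_60 = 66·219 + 31·122 = 60
h_61 = 66·60 + 31·219 = 253
h_62 = 66·253 + 31·60 = 126
h_63 = 66·126 + 31·253 = 31
h_64 = 66·31 + 31·126 = 64
h_65 = 66·64 + 31·31 = 65
h_66 = 66·65 + 31·64 = 130
h_67 = 66·130 + 31·65 = 99
h_68 = 66·99 + 31·130 = 68
h_69 = 66·68 + 31·99 = 133
h_70 = 66·133 + 31·68 = 134
h_71 = 66·134 + 31·133 = 167
h_72 = 66·167 + 31·134 = 72
h_73 = 66·72 + 31·167 = 201

201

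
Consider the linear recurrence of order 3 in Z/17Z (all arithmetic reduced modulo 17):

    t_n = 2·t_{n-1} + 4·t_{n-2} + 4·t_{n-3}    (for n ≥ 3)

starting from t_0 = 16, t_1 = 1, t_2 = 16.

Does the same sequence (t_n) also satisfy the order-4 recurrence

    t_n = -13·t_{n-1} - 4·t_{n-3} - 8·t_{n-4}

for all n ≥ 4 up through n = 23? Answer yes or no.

yes

Terms t_0..t_23: 16, 1, 16, 15, 13, 14, 4, 14, 15, 0, 14, 3, 11, 5, 15, 9, 13, 3, 9, 14, 8, 6, 15, 1
n=4: candidate gives 13, actual t_4 = 13 ✓
n=5: candidate gives 14, actual t_5 = 14 ✓
n=6: candidate gives 4, actual t_6 = 4 ✓
n=7: candidate gives 14, actual t_7 = 14 ✓
n=8: candidate gives 15, actual t_8 = 15 ✓
n=9: candidate gives 0, actual t_9 = 0 ✓
n=10: candidate gives 14, actual t_10 = 14 ✓
n=11: candidate gives 3, actual t_11 = 3 ✓
n=12: candidate gives 11, actual t_12 = 11 ✓
n=13: candidate gives 5, actual t_13 = 5 ✓
n=14: candidate gives 15, actual t_14 = 15 ✓
n=15: candidate gives 9, actual t_15 = 9 ✓
n=16: candidate gives 13, actual t_16 = 13 ✓
n=17: candidate gives 3, actual t_17 = 3 ✓
n=18: candidate gives 9, actual t_18 = 9 ✓
n=19: candidate gives 14, actual t_19 = 14 ✓
n=20: candidate gives 8, actual t_20 = 8 ✓
n=21: candidate gives 6, actual t_21 = 6 ✓
n=22: candidate gives 15, actual t_22 = 15 ✓
n=23: candidate gives 1, actual t_23 = 1 ✓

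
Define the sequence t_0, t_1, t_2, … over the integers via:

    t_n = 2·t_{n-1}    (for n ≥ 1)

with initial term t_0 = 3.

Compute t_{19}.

t_1 = 2·3 = 6
t_2 = 2·6 = 12
t_3 = 2·12 = 24
t_4 = 2·24 = 48
t_5 = 2·48 = 96
t_6 = 2·96 = 192
t_7 = 2·192 = 384
t_8 = 2·384 = 768
t_9 = 2·768 = 1536
t_10 = 2·1536 = 3072
t_11 = 2·3072 = 6144
t_12 = 2·6144 = 12288
t_13 = 2·12288 = 24576
t_14 = 2·24576 = 49152
t_15 = 2·49152 = 98304
t_16 = 2·98304 = 196608
t_17 = 2·196608 = 393216
t_18 = 2·393216 = 786432
t_19 = 2·786432 = 1572864

1572864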